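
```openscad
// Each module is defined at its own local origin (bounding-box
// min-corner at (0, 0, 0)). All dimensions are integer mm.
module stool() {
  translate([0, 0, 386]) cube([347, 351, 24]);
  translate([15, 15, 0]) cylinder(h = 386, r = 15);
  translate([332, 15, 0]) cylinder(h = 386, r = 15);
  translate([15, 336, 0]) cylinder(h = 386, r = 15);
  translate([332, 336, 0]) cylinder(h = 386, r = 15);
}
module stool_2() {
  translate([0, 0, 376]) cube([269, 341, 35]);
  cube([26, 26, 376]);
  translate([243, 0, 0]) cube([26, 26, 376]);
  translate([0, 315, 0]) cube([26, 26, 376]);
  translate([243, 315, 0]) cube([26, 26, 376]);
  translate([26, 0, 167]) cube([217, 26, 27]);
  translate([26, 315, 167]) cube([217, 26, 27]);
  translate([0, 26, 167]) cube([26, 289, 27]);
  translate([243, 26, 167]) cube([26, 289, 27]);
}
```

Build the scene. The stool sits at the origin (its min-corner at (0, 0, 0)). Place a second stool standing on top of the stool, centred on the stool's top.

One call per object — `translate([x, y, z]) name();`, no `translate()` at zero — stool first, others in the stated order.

stool();
translate([39, 5, 410]) stool_2();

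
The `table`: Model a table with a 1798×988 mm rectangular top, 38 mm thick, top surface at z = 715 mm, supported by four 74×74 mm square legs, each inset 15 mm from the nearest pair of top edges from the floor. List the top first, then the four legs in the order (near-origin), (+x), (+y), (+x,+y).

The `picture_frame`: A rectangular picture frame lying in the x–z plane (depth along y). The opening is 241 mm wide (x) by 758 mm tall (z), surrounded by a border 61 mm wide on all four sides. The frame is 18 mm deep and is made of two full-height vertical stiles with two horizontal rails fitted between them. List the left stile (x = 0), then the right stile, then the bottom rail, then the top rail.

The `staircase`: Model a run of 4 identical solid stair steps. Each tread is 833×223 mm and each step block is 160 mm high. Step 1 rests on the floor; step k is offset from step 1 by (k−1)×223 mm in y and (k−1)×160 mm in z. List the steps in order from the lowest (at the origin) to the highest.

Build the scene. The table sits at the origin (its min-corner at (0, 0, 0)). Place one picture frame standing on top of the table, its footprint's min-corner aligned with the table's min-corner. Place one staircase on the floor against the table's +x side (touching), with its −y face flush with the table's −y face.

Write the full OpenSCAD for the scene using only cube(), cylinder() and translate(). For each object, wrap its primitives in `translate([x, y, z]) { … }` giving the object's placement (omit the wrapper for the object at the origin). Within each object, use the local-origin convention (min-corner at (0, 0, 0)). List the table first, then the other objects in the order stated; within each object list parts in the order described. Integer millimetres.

translate([0, 0, 677]) cube([1798, 988, 38]);
translate([15, 15, 0]) cube([74, 74, 677]);
translate([1709, 15, 0]) cube([74, 74, 677]);
translate([15, 899, 0]) cube([74, 74, 677]);
translate([1709, 899, 0]) cube([74, 74, 677]);
translate([0, 0, 715]) {
  cube([61, 18, 880]);
  translate([302, 0, 0]) cube([61, 18, 880]);
  translate([61, 0, 0]) cube([241, 18, 61]);
  translate([61, 0, 819]) cube([241, 18, 61]);
}
translate([1798, 0, 0]) {
  cube([833, 223, 160]);
  translate([0, 223, 160]) cube([833, 223, 160]);
  translate([0, 446, 320]) cube([833, 223, 160]);
  translate([0, 669, 480]) cube([833, 223, 160]);
}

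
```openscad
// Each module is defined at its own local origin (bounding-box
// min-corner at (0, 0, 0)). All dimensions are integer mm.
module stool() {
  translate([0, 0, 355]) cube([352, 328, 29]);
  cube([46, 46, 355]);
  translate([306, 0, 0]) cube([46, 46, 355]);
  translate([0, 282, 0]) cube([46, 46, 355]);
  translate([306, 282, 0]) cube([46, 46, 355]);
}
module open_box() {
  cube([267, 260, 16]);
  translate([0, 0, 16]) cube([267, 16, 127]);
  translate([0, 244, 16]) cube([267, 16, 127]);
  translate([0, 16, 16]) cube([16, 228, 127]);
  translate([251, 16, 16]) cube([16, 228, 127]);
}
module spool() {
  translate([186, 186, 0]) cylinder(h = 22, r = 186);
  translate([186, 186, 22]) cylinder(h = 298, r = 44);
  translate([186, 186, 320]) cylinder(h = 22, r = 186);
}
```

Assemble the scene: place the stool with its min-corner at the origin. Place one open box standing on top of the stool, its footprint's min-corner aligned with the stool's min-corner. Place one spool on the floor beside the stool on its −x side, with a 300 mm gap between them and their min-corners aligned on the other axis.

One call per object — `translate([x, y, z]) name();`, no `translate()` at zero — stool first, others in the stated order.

stool();
translate([0, 0, 384]) open_box();
translate([-672, 0, 0]) spool();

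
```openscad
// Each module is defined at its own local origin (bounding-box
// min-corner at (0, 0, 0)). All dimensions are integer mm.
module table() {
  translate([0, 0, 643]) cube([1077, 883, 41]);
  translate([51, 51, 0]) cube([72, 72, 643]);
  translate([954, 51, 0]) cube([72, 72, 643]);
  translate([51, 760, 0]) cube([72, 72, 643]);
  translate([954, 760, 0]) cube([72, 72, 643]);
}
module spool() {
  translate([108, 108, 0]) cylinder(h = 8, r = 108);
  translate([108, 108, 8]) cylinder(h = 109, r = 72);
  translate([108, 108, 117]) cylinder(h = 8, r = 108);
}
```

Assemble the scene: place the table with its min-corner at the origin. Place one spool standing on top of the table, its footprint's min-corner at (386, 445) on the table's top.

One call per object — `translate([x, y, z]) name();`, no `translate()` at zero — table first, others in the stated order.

table();
translate([386, 445, 684]) spool();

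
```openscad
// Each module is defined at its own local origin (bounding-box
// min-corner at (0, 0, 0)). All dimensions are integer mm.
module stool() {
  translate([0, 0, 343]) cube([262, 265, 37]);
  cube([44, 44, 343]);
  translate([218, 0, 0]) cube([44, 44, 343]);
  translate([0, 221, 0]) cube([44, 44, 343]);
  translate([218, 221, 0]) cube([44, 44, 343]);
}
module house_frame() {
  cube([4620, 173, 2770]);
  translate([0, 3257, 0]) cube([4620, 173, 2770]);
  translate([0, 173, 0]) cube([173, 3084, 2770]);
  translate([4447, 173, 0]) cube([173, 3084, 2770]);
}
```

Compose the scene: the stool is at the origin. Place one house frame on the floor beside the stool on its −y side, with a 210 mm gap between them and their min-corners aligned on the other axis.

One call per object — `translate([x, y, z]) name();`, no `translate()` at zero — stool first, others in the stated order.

stool();
translate([0, -3640, 0]) house_frame();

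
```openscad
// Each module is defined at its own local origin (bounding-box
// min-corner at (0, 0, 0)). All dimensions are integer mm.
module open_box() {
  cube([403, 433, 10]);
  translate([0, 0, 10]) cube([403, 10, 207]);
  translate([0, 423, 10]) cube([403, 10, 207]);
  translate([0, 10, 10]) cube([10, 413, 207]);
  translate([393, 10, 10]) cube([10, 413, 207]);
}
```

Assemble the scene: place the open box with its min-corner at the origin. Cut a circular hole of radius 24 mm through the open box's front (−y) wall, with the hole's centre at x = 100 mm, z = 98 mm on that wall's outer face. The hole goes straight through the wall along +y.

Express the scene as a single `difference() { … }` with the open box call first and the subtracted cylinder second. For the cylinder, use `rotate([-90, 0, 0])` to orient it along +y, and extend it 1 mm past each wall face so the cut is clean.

difference() {
  open_box();
  translate([100, -1, 98]) rotate([-90, 0, 0]) cylinder(h = 12, r = 24);
}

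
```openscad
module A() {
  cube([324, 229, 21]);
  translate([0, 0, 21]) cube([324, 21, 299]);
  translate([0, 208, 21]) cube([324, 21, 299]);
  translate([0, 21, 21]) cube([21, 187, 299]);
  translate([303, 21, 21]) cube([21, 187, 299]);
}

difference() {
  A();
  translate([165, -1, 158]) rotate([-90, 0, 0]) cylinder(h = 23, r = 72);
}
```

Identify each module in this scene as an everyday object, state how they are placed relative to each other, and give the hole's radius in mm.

A is an open box. The open box has a circular hole through its front wall. The hole's radius is 72 mm.

The subtracted cylinder has r = 72 mm.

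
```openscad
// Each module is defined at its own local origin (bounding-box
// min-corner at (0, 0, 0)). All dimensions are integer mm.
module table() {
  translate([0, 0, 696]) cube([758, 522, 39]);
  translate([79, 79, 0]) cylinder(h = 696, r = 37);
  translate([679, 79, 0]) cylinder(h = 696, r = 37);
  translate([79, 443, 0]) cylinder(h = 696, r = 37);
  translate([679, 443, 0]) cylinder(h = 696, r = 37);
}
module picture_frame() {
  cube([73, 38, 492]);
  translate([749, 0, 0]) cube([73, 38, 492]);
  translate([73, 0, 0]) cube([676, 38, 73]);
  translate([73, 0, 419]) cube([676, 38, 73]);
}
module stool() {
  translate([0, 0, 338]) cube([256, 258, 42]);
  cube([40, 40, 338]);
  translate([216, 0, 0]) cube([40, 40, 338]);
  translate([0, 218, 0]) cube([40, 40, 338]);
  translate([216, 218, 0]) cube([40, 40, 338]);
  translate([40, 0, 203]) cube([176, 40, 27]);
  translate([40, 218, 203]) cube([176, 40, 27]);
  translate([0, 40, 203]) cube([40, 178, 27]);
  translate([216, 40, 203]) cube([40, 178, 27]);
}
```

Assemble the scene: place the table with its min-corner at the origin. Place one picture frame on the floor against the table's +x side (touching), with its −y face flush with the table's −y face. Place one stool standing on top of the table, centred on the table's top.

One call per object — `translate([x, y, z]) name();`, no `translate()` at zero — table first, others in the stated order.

table();
translate([758, 0, 0]) picture_frame();
translate([251, 132, 735]) stool();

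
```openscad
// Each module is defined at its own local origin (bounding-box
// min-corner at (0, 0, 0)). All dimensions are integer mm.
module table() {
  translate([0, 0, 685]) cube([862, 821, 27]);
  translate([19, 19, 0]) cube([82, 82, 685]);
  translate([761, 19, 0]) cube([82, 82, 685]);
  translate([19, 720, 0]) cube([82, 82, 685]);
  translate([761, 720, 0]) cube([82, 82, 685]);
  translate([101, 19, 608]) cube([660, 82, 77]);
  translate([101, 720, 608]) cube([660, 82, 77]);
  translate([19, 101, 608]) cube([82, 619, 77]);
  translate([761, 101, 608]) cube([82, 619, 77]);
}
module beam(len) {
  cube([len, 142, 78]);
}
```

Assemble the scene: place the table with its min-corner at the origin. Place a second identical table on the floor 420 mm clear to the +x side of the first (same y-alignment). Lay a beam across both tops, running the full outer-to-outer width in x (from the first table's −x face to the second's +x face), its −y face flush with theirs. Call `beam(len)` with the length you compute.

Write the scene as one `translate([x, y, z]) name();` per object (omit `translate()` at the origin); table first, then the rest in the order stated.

table();
translate([1282, 0, 0]) table();
translate([0, 0, 712]) beam(2144);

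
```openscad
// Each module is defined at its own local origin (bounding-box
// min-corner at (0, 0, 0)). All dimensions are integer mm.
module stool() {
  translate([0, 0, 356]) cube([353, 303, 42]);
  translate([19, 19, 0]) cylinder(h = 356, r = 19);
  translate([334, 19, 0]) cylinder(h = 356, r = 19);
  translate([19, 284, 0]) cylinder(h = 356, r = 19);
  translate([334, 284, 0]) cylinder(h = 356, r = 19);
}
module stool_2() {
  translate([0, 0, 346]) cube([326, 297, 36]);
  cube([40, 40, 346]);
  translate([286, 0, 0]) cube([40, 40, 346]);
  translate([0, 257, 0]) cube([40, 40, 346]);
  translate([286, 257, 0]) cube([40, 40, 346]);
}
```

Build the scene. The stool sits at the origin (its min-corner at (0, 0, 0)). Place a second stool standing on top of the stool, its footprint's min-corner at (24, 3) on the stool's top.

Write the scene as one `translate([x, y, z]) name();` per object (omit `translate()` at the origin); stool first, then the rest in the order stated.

stool();
translate([24, 3, 398]) stool_2();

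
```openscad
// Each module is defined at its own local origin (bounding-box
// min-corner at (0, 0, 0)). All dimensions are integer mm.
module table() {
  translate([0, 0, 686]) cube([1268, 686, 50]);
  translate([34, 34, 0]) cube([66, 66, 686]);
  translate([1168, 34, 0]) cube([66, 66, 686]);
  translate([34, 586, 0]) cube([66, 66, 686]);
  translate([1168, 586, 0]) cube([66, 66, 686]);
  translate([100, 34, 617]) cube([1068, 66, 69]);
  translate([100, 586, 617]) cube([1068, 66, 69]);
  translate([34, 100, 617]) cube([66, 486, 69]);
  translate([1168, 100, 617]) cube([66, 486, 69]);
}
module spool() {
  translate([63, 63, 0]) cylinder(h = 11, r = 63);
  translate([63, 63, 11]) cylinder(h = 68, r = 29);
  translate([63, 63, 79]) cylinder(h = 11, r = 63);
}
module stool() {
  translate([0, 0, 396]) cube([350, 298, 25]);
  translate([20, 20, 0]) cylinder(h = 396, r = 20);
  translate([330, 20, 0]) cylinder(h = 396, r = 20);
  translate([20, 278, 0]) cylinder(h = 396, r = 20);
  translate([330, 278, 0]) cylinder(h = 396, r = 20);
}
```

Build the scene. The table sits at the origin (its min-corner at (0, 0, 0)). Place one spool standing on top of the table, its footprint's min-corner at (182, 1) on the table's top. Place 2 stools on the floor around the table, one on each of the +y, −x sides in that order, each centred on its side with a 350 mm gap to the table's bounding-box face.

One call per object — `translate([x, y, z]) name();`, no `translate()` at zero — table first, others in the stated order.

table();
translate([182, 1, 736]) spool();
translate([459, 1036, 0]) stool();
translate([-700, 194, 0]) stool();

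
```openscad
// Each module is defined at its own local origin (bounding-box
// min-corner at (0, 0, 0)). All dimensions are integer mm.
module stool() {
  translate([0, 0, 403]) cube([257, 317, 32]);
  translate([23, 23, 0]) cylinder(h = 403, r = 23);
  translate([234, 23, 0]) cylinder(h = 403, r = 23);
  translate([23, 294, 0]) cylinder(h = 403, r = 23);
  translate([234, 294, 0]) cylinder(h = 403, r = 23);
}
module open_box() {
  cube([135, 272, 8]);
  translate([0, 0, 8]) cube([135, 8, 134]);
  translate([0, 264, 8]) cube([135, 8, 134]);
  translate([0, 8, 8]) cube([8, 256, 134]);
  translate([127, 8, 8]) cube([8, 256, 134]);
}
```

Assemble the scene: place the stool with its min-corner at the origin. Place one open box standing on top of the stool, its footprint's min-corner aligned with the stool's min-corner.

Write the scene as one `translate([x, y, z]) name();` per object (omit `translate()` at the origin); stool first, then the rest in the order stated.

stool();
translate([0, 0, 435]) open_box();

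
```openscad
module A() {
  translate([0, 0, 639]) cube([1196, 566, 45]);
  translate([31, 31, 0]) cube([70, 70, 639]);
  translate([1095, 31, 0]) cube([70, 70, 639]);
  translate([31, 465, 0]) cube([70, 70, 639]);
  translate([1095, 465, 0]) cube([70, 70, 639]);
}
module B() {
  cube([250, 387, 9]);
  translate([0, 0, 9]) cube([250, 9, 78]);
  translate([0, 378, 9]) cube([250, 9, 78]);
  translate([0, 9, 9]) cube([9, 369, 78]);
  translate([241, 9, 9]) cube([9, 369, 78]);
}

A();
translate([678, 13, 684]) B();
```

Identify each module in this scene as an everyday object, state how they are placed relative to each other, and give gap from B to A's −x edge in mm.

A is a table. B is an open box. The open box is on top of the table. The gap from the open box to the table's −x edge is 678 mm.

The open box's min-x is at 678; the table's min-x is 0; gap = 678 mm.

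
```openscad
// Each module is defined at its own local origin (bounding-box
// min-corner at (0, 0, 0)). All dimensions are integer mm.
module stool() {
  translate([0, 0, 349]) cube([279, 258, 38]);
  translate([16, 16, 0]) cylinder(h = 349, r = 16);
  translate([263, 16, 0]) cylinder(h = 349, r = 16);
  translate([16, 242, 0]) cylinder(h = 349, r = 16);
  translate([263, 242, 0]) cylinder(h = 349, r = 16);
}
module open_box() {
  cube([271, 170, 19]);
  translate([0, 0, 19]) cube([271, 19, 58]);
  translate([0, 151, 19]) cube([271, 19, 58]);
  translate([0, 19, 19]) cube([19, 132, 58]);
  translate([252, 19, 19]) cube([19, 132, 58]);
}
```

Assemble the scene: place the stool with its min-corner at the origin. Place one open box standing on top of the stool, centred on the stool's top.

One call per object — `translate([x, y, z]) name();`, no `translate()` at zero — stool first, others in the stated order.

stool();
translate([4, 44, 387]) open_box();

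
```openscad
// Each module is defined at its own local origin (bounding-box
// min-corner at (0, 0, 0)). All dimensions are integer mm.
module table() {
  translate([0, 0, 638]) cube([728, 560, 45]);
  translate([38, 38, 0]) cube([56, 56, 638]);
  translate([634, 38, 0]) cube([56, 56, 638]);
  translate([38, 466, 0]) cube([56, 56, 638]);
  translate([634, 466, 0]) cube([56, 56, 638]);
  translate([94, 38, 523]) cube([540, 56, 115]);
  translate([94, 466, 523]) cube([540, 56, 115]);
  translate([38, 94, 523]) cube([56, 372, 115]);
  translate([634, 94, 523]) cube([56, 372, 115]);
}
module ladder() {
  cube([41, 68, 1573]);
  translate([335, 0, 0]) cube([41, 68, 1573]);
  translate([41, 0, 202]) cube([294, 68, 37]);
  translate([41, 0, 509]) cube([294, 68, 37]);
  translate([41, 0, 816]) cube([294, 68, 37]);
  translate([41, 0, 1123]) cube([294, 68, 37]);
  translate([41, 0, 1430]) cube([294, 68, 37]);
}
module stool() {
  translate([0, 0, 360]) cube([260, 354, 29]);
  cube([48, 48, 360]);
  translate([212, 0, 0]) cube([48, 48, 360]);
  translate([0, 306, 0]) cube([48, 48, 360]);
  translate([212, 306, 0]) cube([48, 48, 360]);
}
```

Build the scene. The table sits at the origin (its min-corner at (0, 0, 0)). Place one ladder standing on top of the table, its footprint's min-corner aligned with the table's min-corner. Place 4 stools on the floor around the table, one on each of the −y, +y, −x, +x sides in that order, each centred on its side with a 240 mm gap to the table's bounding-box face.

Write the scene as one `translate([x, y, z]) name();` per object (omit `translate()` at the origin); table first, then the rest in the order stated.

table();
translate([0, 0, 683]) ladder();
translate([234, -594, 0]) stool();
translate([234, 800, 0]) stool();
translate([-500, 103, 0]) stool();
translate([968, 103, 0]) stool();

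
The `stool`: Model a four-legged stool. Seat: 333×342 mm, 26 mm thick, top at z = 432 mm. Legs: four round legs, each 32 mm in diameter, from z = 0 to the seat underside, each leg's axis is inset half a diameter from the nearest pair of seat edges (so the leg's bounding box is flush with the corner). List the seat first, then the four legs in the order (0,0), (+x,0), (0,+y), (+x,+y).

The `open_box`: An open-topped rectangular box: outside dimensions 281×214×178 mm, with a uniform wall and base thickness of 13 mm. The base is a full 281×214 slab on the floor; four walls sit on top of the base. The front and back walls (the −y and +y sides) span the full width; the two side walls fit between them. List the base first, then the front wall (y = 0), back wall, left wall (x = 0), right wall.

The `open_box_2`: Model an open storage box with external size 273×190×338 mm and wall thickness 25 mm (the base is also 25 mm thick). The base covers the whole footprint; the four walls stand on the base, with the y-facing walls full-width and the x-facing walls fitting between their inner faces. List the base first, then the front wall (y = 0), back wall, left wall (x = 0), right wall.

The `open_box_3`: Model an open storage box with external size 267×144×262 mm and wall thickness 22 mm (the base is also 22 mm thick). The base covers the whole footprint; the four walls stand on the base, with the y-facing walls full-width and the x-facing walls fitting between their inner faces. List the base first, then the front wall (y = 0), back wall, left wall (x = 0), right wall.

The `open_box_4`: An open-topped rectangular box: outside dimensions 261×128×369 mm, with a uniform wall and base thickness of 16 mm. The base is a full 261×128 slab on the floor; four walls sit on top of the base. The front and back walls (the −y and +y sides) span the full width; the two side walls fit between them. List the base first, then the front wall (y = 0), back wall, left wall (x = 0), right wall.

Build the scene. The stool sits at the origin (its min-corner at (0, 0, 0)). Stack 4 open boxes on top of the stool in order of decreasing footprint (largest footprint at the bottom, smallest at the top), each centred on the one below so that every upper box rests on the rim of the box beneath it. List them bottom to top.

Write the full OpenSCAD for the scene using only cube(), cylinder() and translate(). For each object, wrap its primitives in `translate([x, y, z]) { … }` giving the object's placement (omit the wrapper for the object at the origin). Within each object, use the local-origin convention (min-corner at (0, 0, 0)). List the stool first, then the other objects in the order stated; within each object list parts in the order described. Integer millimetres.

translate([0, 0, 406]) cube([333, 342, 26]);
translate([16, 16, 0]) cylinder(h = 406, r = 16);
translate([317, 16, 0]) cylinder(h = 406, r = 16);
translate([16, 326, 0]) cylinder(h = 406, r = 16);
translate([317, 326, 0]) cylinder(h = 406, r = 16);
translate([26, 64, 432]) {
  cube([281, 214, 13]);
  translate([0, 0, 13]) cube([281, 13, 165]);
  translate([0, 201, 13]) cube([281, 13, 165]);
  translate([0, 13, 13]) cube([13, 188, 165]);
  translate([268, 13, 13]) cube([13, 188, 165]);
}
translate([30, 76, 610]) {
  cube([273, 190, 25]);
  translate([0, 0, 25]) cube([273, 25, 313]);
  translate([0, 165, 25]) cube([273, 25, 313]);
  translate([0, 25, 25]) cube([25, 140, 313]);
  translate([248, 25, 25]) cube([25, 140, 313]);
}
translate([33, 99, 948]) {
  cube([267, 144, 22]);
  translate([0, 0, 22]) cube([267, 22, 240]);
  translate([0, 122, 22]) cube([267, 22, 240]);
  translate([0, 22, 22]) cube([22, 100, 240]);
  translate([245, 22, 22]) cube([22, 100, 240]);
}
translate([36, 107, 1210]) {
  cube([261, 128, 16]);
  translate([0, 0, 16]) cube([261, 16, 353]);
  translate([0, 112, 16]) cube([261, 16, 353]);
  translate([0, 16, 16]) cube([16, 96, 353]);
  translate([245, 16, 16]) cube([16, 96, 353]);
}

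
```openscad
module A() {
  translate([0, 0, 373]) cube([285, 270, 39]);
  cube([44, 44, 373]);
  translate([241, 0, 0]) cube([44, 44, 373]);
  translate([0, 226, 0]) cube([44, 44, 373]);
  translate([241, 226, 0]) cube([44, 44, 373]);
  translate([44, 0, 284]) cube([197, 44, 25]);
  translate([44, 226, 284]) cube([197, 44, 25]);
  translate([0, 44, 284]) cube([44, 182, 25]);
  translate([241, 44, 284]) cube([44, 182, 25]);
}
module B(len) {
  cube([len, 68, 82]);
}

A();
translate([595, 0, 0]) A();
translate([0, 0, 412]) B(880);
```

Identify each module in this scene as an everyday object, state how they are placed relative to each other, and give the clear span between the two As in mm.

A is a stool. B is a beam. A beam spans the tops of two stools. The clear span between the two stools is 310 mm.

Second stool starts at x = 595; first ends at x = 285; clear span = 595 − 285 = 310 mm.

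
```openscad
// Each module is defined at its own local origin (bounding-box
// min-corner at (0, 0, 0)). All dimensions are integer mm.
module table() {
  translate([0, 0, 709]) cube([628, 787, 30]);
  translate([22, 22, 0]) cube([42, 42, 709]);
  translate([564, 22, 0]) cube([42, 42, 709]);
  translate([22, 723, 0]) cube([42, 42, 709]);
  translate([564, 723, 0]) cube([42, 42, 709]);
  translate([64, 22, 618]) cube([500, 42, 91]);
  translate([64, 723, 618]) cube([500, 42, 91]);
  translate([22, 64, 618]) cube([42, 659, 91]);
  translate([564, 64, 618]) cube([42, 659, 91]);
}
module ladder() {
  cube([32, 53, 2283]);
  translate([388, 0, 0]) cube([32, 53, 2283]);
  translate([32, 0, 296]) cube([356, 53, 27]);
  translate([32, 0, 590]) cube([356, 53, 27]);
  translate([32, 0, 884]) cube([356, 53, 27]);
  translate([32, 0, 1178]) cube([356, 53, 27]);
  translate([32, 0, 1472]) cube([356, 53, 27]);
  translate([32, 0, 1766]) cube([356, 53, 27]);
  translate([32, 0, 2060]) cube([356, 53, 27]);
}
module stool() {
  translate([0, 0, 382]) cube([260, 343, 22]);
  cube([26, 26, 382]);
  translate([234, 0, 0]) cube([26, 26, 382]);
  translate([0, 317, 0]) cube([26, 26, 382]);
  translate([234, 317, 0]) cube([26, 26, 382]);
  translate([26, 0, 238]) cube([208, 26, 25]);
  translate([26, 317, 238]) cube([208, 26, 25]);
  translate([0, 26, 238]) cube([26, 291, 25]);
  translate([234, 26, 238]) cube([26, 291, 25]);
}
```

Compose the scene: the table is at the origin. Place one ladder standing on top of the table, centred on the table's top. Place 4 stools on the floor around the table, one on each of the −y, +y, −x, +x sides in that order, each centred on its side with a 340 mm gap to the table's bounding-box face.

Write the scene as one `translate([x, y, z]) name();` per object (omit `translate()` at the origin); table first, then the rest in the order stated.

table();
translate([104, 367, 739]) ladder();
translate([184, -683, 0]) stool();
translate([184, 1127, 0]) stool();
translate([-600, 222, 0]) stool();
translate([968, 222, 0]) stool();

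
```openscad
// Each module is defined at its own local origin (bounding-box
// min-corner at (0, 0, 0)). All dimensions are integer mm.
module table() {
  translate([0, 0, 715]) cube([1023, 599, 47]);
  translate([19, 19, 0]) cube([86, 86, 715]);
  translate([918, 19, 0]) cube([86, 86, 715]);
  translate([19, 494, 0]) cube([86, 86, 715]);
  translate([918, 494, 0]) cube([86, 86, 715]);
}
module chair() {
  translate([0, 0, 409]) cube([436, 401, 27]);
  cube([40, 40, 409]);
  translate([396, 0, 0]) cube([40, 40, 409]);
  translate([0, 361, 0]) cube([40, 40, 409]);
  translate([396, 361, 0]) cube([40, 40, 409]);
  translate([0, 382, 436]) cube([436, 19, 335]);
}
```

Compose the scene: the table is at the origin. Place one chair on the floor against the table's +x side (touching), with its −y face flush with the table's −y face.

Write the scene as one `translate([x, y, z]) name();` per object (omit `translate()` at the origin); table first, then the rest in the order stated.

table();
translate([1023, 0, 0]) chair();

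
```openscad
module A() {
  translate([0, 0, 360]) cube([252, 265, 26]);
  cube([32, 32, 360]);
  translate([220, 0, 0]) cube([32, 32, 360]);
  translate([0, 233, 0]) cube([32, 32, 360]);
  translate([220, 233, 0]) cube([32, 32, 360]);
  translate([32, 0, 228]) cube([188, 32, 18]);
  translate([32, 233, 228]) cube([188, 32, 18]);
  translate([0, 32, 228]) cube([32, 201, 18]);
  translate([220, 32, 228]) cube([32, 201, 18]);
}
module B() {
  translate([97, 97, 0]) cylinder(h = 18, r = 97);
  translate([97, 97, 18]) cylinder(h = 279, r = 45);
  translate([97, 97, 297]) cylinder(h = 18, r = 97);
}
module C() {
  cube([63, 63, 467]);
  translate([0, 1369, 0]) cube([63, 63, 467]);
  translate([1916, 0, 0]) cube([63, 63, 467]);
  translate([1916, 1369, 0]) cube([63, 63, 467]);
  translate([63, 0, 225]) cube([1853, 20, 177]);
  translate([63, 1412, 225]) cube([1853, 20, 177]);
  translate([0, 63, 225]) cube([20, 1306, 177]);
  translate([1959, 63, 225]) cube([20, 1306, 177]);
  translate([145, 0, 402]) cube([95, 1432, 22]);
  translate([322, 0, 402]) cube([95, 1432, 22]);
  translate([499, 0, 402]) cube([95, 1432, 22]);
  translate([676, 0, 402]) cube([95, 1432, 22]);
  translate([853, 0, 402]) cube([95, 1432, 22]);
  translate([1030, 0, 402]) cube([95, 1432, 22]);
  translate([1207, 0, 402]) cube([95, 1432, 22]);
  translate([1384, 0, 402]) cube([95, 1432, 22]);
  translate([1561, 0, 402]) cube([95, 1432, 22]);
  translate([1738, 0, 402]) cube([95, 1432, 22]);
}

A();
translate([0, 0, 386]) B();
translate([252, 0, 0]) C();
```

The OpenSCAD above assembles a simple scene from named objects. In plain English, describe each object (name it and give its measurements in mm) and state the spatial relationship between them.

A is a four-legged stool. The seat is a 252×265×26 mm slab whose top surface is at z = 386 mm; four square legs, each 32×32 mm in cross-section, run from the floor (z = 0) to the underside of the seat, each flush with a corner of the seat. Four stretchers, 32 mm wide and 18 mm tall, connect adjacent legs with their undersides at z = 228 mm, each running between the inner faces of the legs it joins and aligned with the legs' outer faces on the other axis.

B is a spool: two coaxial disc flanges of radius 97 mm and thickness 18 mm, joined by a core cylinder of radius 45 mm and height 279 mm. The lower flange rests on z = 0 and the three cylinders share a vertical axis.

C is a bed frame 1979 mm long (x) by 1432 mm wide (y). Four 63×63 mm corner posts, 467 mm tall, at the corners of the footprint. Four rails of 20 mm thickness and 177 mm height run between adjacent posts with their undersides at z = 225 mm, their outer faces flush with the outside of the frame (the two x-running rails run between the posts' inner faces; the two y-running rails run between the posts' inner faces). 10 slats, each 95 mm wide (x) and 22 mm thick, lie across the top of the two x-running rails, running the full 1432 mm width of the frame in y; the slats are evenly spaced along x between the inner faces of the end posts with equal gaps (rounded down to the nearest mm) at the −x end and between each pair — any rounding remainder accumulates at the +x end.

The spool is on top of the stool. The bed frame is against the stool's +x side, with their −y faces flush.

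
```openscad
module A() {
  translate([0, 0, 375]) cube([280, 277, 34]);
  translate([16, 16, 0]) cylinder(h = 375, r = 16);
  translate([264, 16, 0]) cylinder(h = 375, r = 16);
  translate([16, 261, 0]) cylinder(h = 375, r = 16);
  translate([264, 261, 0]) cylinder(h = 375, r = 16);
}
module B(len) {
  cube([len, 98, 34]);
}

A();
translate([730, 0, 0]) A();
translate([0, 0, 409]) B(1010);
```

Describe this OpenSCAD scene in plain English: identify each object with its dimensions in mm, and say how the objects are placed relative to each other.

A is a four-legged stool. The seat is 280×277 mm, 34 mm thick, top at z = 409 mm. It stands on four round legs, each 32 mm in diameter, from z = 0 to the seat underside, each leg's axis is inset half a diameter from the nearest pair of seat edges (so the leg's bounding box is flush with the corner).

B is a rectangular beam 1010 mm long (x), 98 mm deep (y), 34 mm thick (z).

The beam spans the tops of two stools placed 450 mm apart, resting at z = 409 mm.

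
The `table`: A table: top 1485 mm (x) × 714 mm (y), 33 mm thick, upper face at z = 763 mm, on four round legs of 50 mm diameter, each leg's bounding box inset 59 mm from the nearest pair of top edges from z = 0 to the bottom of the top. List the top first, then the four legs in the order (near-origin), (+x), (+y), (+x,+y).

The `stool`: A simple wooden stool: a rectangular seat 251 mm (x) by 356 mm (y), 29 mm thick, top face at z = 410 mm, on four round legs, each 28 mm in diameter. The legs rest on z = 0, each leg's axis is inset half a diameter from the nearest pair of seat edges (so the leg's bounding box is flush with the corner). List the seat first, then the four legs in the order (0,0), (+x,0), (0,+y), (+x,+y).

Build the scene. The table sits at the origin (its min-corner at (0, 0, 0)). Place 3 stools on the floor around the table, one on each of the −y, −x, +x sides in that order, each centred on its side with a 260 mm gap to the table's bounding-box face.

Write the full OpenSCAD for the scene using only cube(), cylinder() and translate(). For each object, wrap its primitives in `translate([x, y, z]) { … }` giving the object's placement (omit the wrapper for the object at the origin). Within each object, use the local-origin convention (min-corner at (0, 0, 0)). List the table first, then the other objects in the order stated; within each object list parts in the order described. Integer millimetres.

translate([0, 0, 730]) cube([1485, 714, 33]);
translate([84, 84, 0]) cylinder(h = 730, r = 25);
translate([1401, 84, 0]) cylinder(h = 730, r = 25);
translate([84, 630, 0]) cylinder(h = 730, r = 25);
translate([1401, 630, 0]) cylinder(h = 730, r = 25);
translate([617, -616, 0]) {
  translate([0, 0, 381]) cube([251, 356, 29]);
  translate([14, 14, 0]) cylinder(h = 381, r = 14);
  translate([237, 14, 0]) cylinder(h = 381, r = 14);
  translate([14, 342, 0]) cylinder(h = 381, r = 14);
  translate([237, 342, 0]) cylinder(h = 381, r = 14);
}
translate([-511, 179, 0]) {
  translate([0, 0, 381]) cube([251, 356, 29]);
  translate([14, 14, 0]) cylinder(h = 381, r = 14);
  translate([237, 14, 0]) cylinder(h = 381, r = 14);
  translate([14, 342, 0]) cylinder(h = 381, r = 14);
  translate([237, 342, 0]) cylinder(h = 381, r = 14);
}
translate([1745, 179, 0]) {
  translate([0, 0, 381]) cube([251, 356, 29]);
  translate([14, 14, 0]) cylinder(h = 381, r = 14);
  translate([237, 14, 0]) cylinder(h = 381, r = 14);
  translate([14, 342, 0]) cylinder(h = 381, r = 14);
  translate([237, 342, 0]) cylinder(h = 381, r = 14);
}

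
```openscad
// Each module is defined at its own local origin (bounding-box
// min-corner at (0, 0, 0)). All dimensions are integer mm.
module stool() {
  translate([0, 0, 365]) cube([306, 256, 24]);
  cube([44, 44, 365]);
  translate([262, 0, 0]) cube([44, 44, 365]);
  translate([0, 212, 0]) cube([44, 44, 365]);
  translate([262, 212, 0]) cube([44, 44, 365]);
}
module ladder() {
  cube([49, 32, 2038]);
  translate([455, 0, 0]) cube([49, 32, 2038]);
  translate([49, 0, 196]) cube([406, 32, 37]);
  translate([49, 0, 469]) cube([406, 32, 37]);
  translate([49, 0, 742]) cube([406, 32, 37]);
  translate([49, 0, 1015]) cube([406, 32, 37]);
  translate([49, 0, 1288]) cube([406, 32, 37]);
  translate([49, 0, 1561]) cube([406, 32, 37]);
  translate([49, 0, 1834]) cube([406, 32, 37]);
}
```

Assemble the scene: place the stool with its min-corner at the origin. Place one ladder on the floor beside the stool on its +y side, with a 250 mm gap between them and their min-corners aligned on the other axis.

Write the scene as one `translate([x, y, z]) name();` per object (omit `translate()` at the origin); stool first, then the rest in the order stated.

stool();
translate([0, 506, 0]) ladder();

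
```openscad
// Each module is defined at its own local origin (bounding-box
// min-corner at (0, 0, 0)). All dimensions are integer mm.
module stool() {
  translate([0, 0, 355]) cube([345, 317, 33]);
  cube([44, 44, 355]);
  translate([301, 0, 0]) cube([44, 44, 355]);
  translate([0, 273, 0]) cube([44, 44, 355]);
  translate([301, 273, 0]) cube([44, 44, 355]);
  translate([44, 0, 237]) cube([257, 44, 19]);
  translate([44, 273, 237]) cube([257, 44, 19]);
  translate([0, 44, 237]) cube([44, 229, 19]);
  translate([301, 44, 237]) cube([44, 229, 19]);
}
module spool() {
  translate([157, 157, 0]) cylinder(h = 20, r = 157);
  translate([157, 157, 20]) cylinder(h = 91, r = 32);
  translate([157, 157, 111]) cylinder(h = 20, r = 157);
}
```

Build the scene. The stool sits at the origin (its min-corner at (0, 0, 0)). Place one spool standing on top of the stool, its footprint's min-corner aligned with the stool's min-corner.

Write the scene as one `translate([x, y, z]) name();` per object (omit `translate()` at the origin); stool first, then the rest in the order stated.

stool();
translate([0, 0, 388]) spool();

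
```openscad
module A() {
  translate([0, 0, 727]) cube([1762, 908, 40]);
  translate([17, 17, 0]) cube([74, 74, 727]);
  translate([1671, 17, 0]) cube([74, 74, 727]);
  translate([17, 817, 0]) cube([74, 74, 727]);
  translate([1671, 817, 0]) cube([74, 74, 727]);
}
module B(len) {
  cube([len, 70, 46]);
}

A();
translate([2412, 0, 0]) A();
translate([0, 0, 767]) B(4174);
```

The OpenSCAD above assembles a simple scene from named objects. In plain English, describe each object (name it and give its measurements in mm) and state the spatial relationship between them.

A is a table: top 1762 mm (x) × 908 mm (y), 40 mm thick, upper face at z = 767 mm, on four 74×74 mm square legs, each inset 17 mm from the nearest pair of top edges, running from z = 0 to the bottom of the top.

B is a rectangular beam 4174 mm long (x), 70 mm deep (y), 46 mm thick (z).

The beam spans the tops of two tables placed 650 mm apart, resting at z = 767 mm.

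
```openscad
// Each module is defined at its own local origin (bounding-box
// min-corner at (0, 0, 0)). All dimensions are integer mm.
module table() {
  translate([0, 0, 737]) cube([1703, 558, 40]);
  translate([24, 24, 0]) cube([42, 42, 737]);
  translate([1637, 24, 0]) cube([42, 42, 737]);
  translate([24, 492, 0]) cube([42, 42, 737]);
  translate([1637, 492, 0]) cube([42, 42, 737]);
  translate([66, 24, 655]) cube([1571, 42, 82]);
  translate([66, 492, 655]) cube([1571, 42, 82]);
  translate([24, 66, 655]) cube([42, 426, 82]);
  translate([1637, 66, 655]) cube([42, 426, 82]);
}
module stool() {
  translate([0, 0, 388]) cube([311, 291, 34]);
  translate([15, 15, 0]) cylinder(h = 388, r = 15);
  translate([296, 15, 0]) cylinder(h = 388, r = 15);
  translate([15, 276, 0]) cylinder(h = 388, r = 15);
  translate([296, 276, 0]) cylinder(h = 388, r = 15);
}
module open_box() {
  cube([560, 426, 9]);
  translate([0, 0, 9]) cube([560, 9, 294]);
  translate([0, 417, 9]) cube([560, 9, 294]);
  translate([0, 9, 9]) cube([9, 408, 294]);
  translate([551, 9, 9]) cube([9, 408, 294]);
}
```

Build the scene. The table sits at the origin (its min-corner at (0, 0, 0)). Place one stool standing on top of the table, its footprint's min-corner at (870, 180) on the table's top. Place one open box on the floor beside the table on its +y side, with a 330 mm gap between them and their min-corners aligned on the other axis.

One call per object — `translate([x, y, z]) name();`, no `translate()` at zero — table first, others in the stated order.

table();
translate([870, 180, 777]) stool();
translate([0, 888, 0]) open_box();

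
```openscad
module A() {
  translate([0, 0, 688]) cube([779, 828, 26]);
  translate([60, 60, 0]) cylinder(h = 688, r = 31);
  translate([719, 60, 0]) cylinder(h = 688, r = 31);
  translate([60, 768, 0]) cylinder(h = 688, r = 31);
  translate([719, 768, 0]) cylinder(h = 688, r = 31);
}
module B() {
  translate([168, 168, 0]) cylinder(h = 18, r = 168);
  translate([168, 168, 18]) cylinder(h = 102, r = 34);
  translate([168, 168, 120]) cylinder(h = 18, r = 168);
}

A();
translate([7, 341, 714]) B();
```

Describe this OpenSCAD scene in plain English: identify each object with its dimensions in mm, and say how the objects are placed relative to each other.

A is a table with a 779×828 mm rectangular top, 26 mm thick, top surface at z = 714 mm, supported by four round legs of 62 mm diameter, each leg's bounding box inset 29 mm from the nearest pair of top edges, running from the floor.

B is a spool: two coaxial disc flanges of radius 168 mm and thickness 18 mm, joined by a core cylinder of radius 34 mm and height 102 mm. The lower flange rests on z = 0 and the three cylinders share a vertical axis.

The spool is on top of the table.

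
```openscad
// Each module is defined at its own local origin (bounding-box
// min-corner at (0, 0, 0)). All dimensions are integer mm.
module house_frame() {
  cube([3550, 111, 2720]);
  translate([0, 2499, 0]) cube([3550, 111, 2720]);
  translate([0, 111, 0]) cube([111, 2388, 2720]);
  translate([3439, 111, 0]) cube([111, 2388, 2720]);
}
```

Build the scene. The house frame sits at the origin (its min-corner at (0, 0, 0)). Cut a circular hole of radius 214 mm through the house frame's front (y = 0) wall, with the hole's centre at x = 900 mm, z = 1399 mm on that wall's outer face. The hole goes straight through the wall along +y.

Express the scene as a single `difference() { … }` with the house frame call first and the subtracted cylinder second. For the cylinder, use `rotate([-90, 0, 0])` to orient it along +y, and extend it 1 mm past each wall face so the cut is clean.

difference() {
  house_frame();
  translate([900, -1, 1399]) rotate([-90, 0, 0]) cylinder(h = 113, r = 214);
}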